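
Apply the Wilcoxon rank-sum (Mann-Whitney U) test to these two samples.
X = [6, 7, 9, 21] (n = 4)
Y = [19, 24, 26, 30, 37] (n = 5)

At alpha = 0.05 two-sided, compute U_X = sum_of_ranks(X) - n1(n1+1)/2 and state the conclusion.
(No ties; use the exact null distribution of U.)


Step 1: Combine and sort all 9 observations; assign midranks.
sorted (value, group): (6,X), (7,X), (9,X), (19,Y), (21,X), (24,Y), (26,Y), (30,Y), (37,Y)
ranks: 6->1, 7->2, 9->3, 19->4, 21->5, 24->6, 26->7, 30->8, 37->9
Step 2: Rank sum for X: R1 = 1 + 2 + 3 + 5 = 11.
Step 3: U_X = R1 - n1(n1+1)/2 = 11 - 4*5/2 = 11 - 10 = 1.
       U_Y = n1*n2 - U_X = 20 - 1 = 19.
Step 4: No ties, so the exact null distribution of U (based on enumerating the C(9,4) = 126 equally likely rank assignments) gives the two-sided p-value.
Step 5: p-value = 0.031746; compare to alpha = 0.05. reject H0.

U_X = 1, p = 0.031746, reject H0 at alpha = 0.05.


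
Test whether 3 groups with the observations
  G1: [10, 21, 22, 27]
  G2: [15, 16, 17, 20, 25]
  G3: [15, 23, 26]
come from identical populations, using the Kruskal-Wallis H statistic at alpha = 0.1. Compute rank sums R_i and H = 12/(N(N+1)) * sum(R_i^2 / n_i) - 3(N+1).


Step 1: Combine all N = 12 observations and assign midranks.
sorted (value, group, rank): (10,G1,1), (15,G2,2.5), (15,G3,2.5), (16,G2,4), (17,G2,5), (20,G2,6), (21,G1,7), (22,G1,8), (23,G3,9), (25,G2,10), (26,G3,11), (27,G1,12)
Step 2: Sum ranks within each group.
R_1 = 28 (n_1 = 4)
R_2 = 27.5 (n_2 = 5)
R_3 = 22.5 (n_3 = 3)
Step 3: H = 12/(N(N+1)) * sum(R_i^2/n_i) - 3(N+1)
     = 12/(12*13) * (28^2/4 + 27.5^2/5 + 22.5^2/3) - 3*13
     = 0.076923 * 516 - 39
     = 0.692308.
Step 4: Ties present; correction factor C = 1 - 6/(12^3 - 12) = 0.996503. Corrected H = 0.692308 / 0.996503 = 0.694737.
Step 5: Under H0, H ~ chi^2(2); p-value = 0.706545.
Step 6: alpha = 0.1. fail to reject H0.

H = 0.6947, df = 2, p = 0.706545, fail to reject H0.


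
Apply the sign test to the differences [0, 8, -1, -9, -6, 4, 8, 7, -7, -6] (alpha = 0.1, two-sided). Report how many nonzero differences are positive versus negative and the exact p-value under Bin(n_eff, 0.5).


Step 1: Discard zero differences. Original n = 10; n_eff = number of nonzero differences = 9.
Nonzero differences (with sign): +8, -1, -9, -6, +4, +8, +7, -7, -6
Step 2: Count signs: positive = 4, negative = 5.
Step 3: Under H0: P(positive) = 0.5, so the number of positives S ~ Bin(9, 0.5).
Step 4: Two-sided exact p-value = sum of Bin(9,0.5) probabilities at or below the observed probability = 1.000000.
Step 5: alpha = 0.1. fail to reject H0.

n_eff = 9, pos = 4, neg = 5, p = 1.000000, fail to reject H0.


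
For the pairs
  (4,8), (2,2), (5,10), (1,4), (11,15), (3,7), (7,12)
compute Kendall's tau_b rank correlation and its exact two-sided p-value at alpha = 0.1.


Step 1: Enumerate the 21 unordered pairs (i,j) with i<j and classify each by sign(x_j-x_i) * sign(y_j-y_i).
  (1,2):dx=-2,dy=-6->C; (1,3):dx=+1,dy=+2->C; (1,4):dx=-3,dy=-4->C; (1,5):dx=+7,dy=+7->C
  (1,6):dx=-1,dy=-1->C; (1,7):dx=+3,dy=+4->C; (2,3):dx=+3,dy=+8->C; (2,4):dx=-1,dy=+2->D
  (2,5):dx=+9,dy=+13->C; (2,6):dx=+1,dy=+5->C; (2,7):dx=+5,dy=+10->C; (3,4):dx=-4,dy=-6->C
  (3,5):dx=+6,dy=+5->C; (3,6):dx=-2,dy=-3->C; (3,7):dx=+2,dy=+2->C; (4,5):dx=+10,dy=+11->C
  (4,6):dx=+2,dy=+3->C; (4,7):dx=+6,dy=+8->C; (5,6):dx=-8,dy=-8->C; (5,7):dx=-4,dy=-3->C
  (6,7):dx=+4,dy=+5->C
Step 2: C = 20, D = 1, total pairs = 21.
Step 3: tau = (C - D)/(n(n-1)/2) = (20 - 1)/21 = 0.904762.
Step 4: Exact two-sided p-value (enumerate n! = 5040 permutations of y under H0): p = 0.002778.
Step 5: alpha = 0.1. reject H0.

tau_b = 0.9048 (C=20, D=1), p = 0.002778, reject H0.


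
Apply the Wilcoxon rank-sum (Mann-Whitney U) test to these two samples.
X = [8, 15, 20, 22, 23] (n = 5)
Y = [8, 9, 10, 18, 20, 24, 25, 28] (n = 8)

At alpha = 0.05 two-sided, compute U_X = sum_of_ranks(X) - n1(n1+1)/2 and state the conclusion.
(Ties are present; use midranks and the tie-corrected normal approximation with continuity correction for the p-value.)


Step 1: Combine and sort all 13 observations; assign midranks.
sorted (value, group): (8,X), (8,Y), (9,Y), (10,Y), (15,X), (18,Y), (20,X), (20,Y), (22,X), (23,X), (24,Y), (25,Y), (28,Y)
ranks: 8->1.5, 8->1.5, 9->3, 10->4, 15->5, 18->6, 20->7.5, 20->7.5, 22->9, 23->10, 24->11, 25->12, 28->13
Step 2: Rank sum for X: R1 = 1.5 + 5 + 7.5 + 9 + 10 = 33.
Step 3: U_X = R1 - n1(n1+1)/2 = 33 - 5*6/2 = 33 - 15 = 18.
       U_Y = n1*n2 - U_X = 40 - 18 = 22.
Step 4: Ties are present, so use the tie-corrected normal approximation (with continuity correction) for the p-value.
Step 5: p-value = 0.825728; compare to alpha = 0.05. fail to reject H0.

U_X = 18, p = 0.825728, fail to reject H0 at alpha = 0.05.


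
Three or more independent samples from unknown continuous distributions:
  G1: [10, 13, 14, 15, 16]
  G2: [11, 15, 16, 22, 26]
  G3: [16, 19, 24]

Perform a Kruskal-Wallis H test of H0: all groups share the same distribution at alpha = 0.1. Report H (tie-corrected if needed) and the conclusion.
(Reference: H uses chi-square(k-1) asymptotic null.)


Step 1: Combine all N = 13 observations and assign midranks.
sorted (value, group, rank): (10,G1,1), (11,G2,2), (13,G1,3), (14,G1,4), (15,G1,5.5), (15,G2,5.5), (16,G1,8), (16,G2,8), (16,G3,8), (19,G3,10), (22,G2,11), (24,G3,12), (26,G2,13)
Step 2: Sum ranks within each group.
R_1 = 21.5 (n_1 = 5)
R_2 = 39.5 (n_2 = 5)
R_3 = 30 (n_3 = 3)
Step 3: H = 12/(N(N+1)) * sum(R_i^2/n_i) - 3(N+1)
     = 12/(13*14) * (21.5^2/5 + 39.5^2/5 + 30^2/3) - 3*14
     = 0.065934 * 704.5 - 42
     = 4.450549.
Step 4: Ties present; correction factor C = 1 - 30/(13^3 - 13) = 0.986264. Corrected H = 4.450549 / 0.986264 = 4.512535.
Step 5: Under H0, H ~ chi^2(2); p-value = 0.104741.
Step 6: alpha = 0.1. fail to reject H0.

H = 4.5125, df = 2, p = 0.104741, fail to reject H0.


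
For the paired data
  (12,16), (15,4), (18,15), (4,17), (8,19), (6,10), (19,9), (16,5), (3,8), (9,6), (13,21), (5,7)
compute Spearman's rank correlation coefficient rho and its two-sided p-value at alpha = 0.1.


Step 1: Rank x and y separately (midranks; no ties here).
rank(x): 12->7, 15->9, 18->11, 4->2, 8->5, 6->4, 19->12, 16->10, 3->1, 9->6, 13->8, 5->3
rank(y): 16->9, 4->1, 15->8, 17->10, 19->11, 10->7, 9->6, 5->2, 8->5, 6->3, 21->12, 7->4
Step 2: d_i = R_x(i) - R_y(i); compute d_i^2.
  (7-9)^2=4, (9-1)^2=64, (11-8)^2=9, (2-10)^2=64, (5-11)^2=36, (4-7)^2=9, (12-6)^2=36, (10-2)^2=64, (1-5)^2=16, (6-3)^2=9, (8-12)^2=16, (3-4)^2=1
sum(d^2) = 328.
Step 3: rho = 1 - 6*328 / (12*(12^2 - 1)) = 1 - 1968/1716 = -0.146853.
Step 4: Under H0, t = rho * sqrt((n-2)/(1-rho^2)) = -0.4695 ~ t(10).
Step 5: Two-sided p-value from the t-distribution with 10 df = 0.648796.
Step 6: alpha = 0.1. fail to reject H0.

rho = -0.1469, p = 0.648796, fail to reject H0 at alpha = 0.1.


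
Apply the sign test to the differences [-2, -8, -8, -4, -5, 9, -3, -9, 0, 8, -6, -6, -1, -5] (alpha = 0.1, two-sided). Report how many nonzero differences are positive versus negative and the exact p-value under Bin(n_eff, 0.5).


Step 1: Discard zero differences. Original n = 14; n_eff = number of nonzero differences = 13.
Nonzero differences (with sign): -2, -8, -8, -4, -5, +9, -3, -9, +8, -6, -6, -1, -5
Step 2: Count signs: positive = 2, negative = 11.
Step 3: Under H0: P(positive) = 0.5, so the number of positives S ~ Bin(13, 0.5).
Step 4: Two-sided exact p-value = sum of Bin(13,0.5) probabilities at or below the observed probability = 0.022461.
Step 5: alpha = 0.1. reject H0.

n_eff = 13, pos = 2, neg = 11, p = 0.022461, reject H0.


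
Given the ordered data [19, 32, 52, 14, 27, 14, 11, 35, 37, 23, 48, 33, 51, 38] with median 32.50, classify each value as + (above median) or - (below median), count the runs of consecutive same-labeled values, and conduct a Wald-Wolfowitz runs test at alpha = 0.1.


Step 1: Compute median = 32.50; label A = above, B = below.
Labels in order: BBABBBBAABAAAA  (n_A = 7, n_B = 7)
Step 2: Count runs R = 6.
Step 3: Under H0 (random ordering), E[R] = 2*n_A*n_B/(n_A+n_B) + 1 = 2*7*7/14 + 1 = 8.0000.
        Var[R] = 2*n_A*n_B*(2*n_A*n_B - n_A - n_B) / ((n_A+n_B)^2 * (n_A+n_B-1)) = 8232/2548 = 3.2308.
        SD[R] = 1.7974.
Step 4: Continuity-corrected z = (R + 0.5 - E[R]) / SD[R] = (6 + 0.5 - 8.0000) / 1.7974 = -0.8345.
Step 5: Two-sided p-value via normal approximation = 2*(1 - Phi(|z|)) = 0.403986.
Step 6: alpha = 0.1. fail to reject H0.

R = 6, z = -0.8345, p = 0.403986, fail to reject H0.


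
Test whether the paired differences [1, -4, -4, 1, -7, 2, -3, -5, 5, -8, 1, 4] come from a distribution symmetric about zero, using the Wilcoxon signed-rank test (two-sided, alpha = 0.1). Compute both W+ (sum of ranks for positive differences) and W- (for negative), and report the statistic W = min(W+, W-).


Step 1: Drop any zero differences (none here) and take |d_i|.
|d| = [1, 4, 4, 1, 7, 2, 3, 5, 5, 8, 1, 4]
Step 2: Midrank |d_i| (ties get averaged ranks).
ranks: |1|->2, |4|->7, |4|->7, |1|->2, |7|->11, |2|->4, |3|->5, |5|->9.5, |5|->9.5, |8|->12, |1|->2, |4|->7
Step 3: Attach original signs; sum ranks with positive sign and with negative sign.
W+ = 2 + 2 + 4 + 9.5 + 2 + 7 = 26.5
W- = 7 + 7 + 11 + 5 + 9.5 + 12 = 51.5
(Check: W+ + W- = 78 should equal n(n+1)/2 = 78.)
Step 4: Test statistic W = min(W+, W-) = 26.5.
Step 5: Ties in |d|, so use the tie-corrected normal approximation.
        E[W] = n(n+1)/4 = 12*13/4 = 39.
        Tie groups: |d|=1 (t=3), |d|=4 (t=3), |d|=5 (t=2); sum(t^3 - t) = 54.
        Var[W] = n(n+1)(2n+1)/24 - sum(t^3-t)/48 = 3900/24 - 54/48 = 161.375.
        z = (W - E[W]) / sqrt(Var[W]) = (26.5 - 39) / 12.7033 = -0.9840.
        Two-sided p = 2*Phi(z) = 0.325119.
Step 6: alpha = 0.1. fail to reject H0.

W+ = 26.5, W- = 51.5, W = min = 26.5, p = 0.325119, fail to reject H0.


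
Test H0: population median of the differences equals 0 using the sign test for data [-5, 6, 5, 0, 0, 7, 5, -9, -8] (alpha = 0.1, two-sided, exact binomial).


Step 1: Discard zero differences. Original n = 9; n_eff = number of nonzero differences = 7.
Nonzero differences (with sign): -5, +6, +5, +7, +5, -9, -8
Step 2: Count signs: positive = 4, negative = 3.
Step 3: Under H0: P(positive) = 0.5, so the number of positives S ~ Bin(7, 0.5).
Step 4: Two-sided exact p-value = sum of Bin(7,0.5) probabilities at or below the observed probability = 1.000000.
Step 5: alpha = 0.1. fail to reject H0.

n_eff = 7, pos = 4, neg = 3, p = 1.000000, fail to reject H0.


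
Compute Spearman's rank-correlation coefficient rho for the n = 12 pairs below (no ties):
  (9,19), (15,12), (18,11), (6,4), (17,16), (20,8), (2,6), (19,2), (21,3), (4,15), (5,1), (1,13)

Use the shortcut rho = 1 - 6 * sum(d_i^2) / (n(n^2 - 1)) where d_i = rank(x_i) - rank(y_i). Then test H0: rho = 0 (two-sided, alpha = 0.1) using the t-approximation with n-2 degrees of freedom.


Step 1: Rank x and y separately (midranks; no ties here).
rank(x): 9->6, 15->7, 18->9, 6->5, 17->8, 20->11, 2->2, 19->10, 21->12, 4->3, 5->4, 1->1
rank(y): 19->12, 12->8, 11->7, 4->4, 16->11, 8->6, 6->5, 2->2, 3->3, 15->10, 1->1, 13->9
Step 2: d_i = R_x(i) - R_y(i); compute d_i^2.
  (6-12)^2=36, (7-8)^2=1, (9-7)^2=4, (5-4)^2=1, (8-11)^2=9, (11-6)^2=25, (2-5)^2=9, (10-2)^2=64, (12-3)^2=81, (3-10)^2=49, (4-1)^2=9, (1-9)^2=64
sum(d^2) = 352.
Step 3: rho = 1 - 6*352 / (12*(12^2 - 1)) = 1 - 2112/1716 = -0.230769.
Step 4: Under H0, t = rho * sqrt((n-2)/(1-rho^2)) = -0.7500 ~ t(10).
Step 5: Two-sided p-value from the t-distribution with 10 df = 0.470532.
Step 6: alpha = 0.1. fail to reject H0.

rho = -0.2308, p = 0.470532, fail to reject H0 at alpha = 0.1.


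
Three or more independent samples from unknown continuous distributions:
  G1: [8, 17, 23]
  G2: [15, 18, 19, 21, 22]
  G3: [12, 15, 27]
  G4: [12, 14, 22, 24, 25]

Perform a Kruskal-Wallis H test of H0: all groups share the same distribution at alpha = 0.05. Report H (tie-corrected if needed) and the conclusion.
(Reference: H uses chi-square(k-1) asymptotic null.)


Step 1: Combine all N = 16 observations and assign midranks.
sorted (value, group, rank): (8,G1,1), (12,G3,2.5), (12,G4,2.5), (14,G4,4), (15,G2,5.5), (15,G3,5.5), (17,G1,7), (18,G2,8), (19,G2,9), (21,G2,10), (22,G2,11.5), (22,G4,11.5), (23,G1,13), (24,G4,14), (25,G4,15), (27,G3,16)
Step 2: Sum ranks within each group.
R_1 = 21 (n_1 = 3)
R_2 = 44 (n_2 = 5)
R_3 = 24 (n_3 = 3)
R_4 = 47 (n_4 = 5)
Step 3: H = 12/(N(N+1)) * sum(R_i^2/n_i) - 3(N+1)
     = 12/(16*17) * (21^2/3 + 44^2/5 + 24^2/3 + 47^2/5) - 3*17
     = 0.044118 * 1168 - 51
     = 0.529412.
Step 4: Ties present; correction factor C = 1 - 18/(16^3 - 16) = 0.995588. Corrected H = 0.529412 / 0.995588 = 0.531758.
Step 5: Under H0, H ~ chi^2(3); p-value = 0.911861.
Step 6: alpha = 0.05. fail to reject H0.

H = 0.5318, df = 3, p = 0.911861, fail to reject H0.


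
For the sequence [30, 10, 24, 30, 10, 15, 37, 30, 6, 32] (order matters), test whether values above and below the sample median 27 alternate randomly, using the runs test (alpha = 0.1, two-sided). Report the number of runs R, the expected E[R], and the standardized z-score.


Step 1: Compute median = 27; label A = above, B = below.
Labels in order: ABBABBAABA  (n_A = 5, n_B = 5)
Step 2: Count runs R = 7.
Step 3: Under H0 (random ordering), E[R] = 2*n_A*n_B/(n_A+n_B) + 1 = 2*5*5/10 + 1 = 6.0000.
        Var[R] = 2*n_A*n_B*(2*n_A*n_B - n_A - n_B) / ((n_A+n_B)^2 * (n_A+n_B-1)) = 2000/900 = 2.2222.
        SD[R] = 1.4907.
Step 4: Continuity-corrected z = (R - 0.5 - E[R]) / SD[R] = (7 - 0.5 - 6.0000) / 1.4907 = 0.3354.
Step 5: Two-sided p-value via normal approximation = 2*(1 - Phi(|z|)) = 0.737316.
Step 6: alpha = 0.1. fail to reject H0.

R = 7, z = 0.3354, p = 0.737316, fail to reject H0.


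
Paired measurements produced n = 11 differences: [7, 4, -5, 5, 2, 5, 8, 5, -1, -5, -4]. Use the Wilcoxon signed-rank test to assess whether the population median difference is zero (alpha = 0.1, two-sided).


Step 1: Drop any zero differences (none here) and take |d_i|.
|d| = [7, 4, 5, 5, 2, 5, 8, 5, 1, 5, 4]
Step 2: Midrank |d_i| (ties get averaged ranks).
ranks: |7|->10, |4|->3.5, |5|->7, |5|->7, |2|->2, |5|->7, |8|->11, |5|->7, |1|->1, |5|->7, |4|->3.5
Step 3: Attach original signs; sum ranks with positive sign and with negative sign.
W+ = 10 + 3.5 + 7 + 2 + 7 + 11 + 7 = 47.5
W- = 7 + 1 + 7 + 3.5 = 18.5
(Check: W+ + W- = 66 should equal n(n+1)/2 = 66.)
Step 4: Test statistic W = min(W+, W-) = 18.5.
Step 5: Ties in |d|, so use the tie-corrected normal approximation.
        E[W] = n(n+1)/4 = 11*12/4 = 33.
        Tie groups: |d|=4 (t=2), |d|=5 (t=5); sum(t^3 - t) = 126.
        Var[W] = n(n+1)(2n+1)/24 - sum(t^3-t)/48 = 3036/24 - 126/48 = 123.875.
        z = (W - E[W]) / sqrt(Var[W]) = (18.5 - 33) / 11.1299 = -1.3028.
        Two-sided p = 2*Phi(z) = 0.192645.
Step 6: alpha = 0.1. fail to reject H0.

W+ = 47.5, W- = 18.5, W = min = 18.5, p = 0.192645, fail to reject H0.


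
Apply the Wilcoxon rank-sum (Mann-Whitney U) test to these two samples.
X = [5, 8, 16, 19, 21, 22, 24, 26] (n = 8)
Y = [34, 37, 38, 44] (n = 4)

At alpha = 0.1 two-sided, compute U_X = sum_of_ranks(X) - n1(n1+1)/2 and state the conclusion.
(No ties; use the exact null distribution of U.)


Step 1: Combine and sort all 12 observations; assign midranks.
sorted (value, group): (5,X), (8,X), (16,X), (19,X), (21,X), (22,X), (24,X), (26,X), (34,Y), (37,Y), (38,Y), (44,Y)
ranks: 5->1, 8->2, 16->3, 19->4, 21->5, 22->6, 24->7, 26->8, 34->9, 37->10, 38->11, 44->12
Step 2: Rank sum for X: R1 = 1 + 2 + 3 + 4 + 5 + 6 + 7 + 8 = 36.
Step 3: U_X = R1 - n1(n1+1)/2 = 36 - 8*9/2 = 36 - 36 = 0.
       U_Y = n1*n2 - U_X = 32 - 0 = 32.
Step 4: No ties, so the exact null distribution of U (based on enumerating the C(12,8) = 495 equally likely rank assignments) gives the two-sided p-value.
Step 5: p-value = 0.004040; compare to alpha = 0.1. reject H0.

U_X = 0, p = 0.004040, reject H0 at alpha = 0.1.


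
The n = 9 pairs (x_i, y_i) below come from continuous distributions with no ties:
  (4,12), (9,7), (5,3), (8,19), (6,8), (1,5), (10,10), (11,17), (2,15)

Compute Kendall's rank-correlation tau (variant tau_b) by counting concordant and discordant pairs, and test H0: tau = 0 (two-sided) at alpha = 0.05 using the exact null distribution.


Step 1: Enumerate the 36 unordered pairs (i,j) with i<j and classify each by sign(x_j-x_i) * sign(y_j-y_i).
  (1,2):dx=+5,dy=-5->D; (1,3):dx=+1,dy=-9->D; (1,4):dx=+4,dy=+7->C; (1,5):dx=+2,dy=-4->D
  (1,6):dx=-3,dy=-7->C; (1,7):dx=+6,dy=-2->D; (1,8):dx=+7,dy=+5->C; (1,9):dx=-2,dy=+3->D
  (2,3):dx=-4,dy=-4->C; (2,4):dx=-1,dy=+12->D; (2,5):dx=-3,dy=+1->D; (2,6):dx=-8,dy=-2->C
  (2,7):dx=+1,dy=+3->C; (2,8):dx=+2,dy=+10->C; (2,9):dx=-7,dy=+8->D; (3,4):dx=+3,dy=+16->C
  (3,5):dx=+1,dy=+5->C; (3,6):dx=-4,dy=+2->D; (3,7):dx=+5,dy=+7->C; (3,8):dx=+6,dy=+14->C
  (3,9):dx=-3,dy=+12->D; (4,5):dx=-2,dy=-11->C; (4,6):dx=-7,dy=-14->C; (4,7):dx=+2,dy=-9->D
  (4,8):dx=+3,dy=-2->D; (4,9):dx=-6,dy=-4->C; (5,6):dx=-5,dy=-3->C; (5,7):dx=+4,dy=+2->C
  (5,8):dx=+5,dy=+9->C; (5,9):dx=-4,dy=+7->D; (6,7):dx=+9,dy=+5->C; (6,8):dx=+10,dy=+12->C
  (6,9):dx=+1,dy=+10->C; (7,8):dx=+1,dy=+7->C; (7,9):dx=-8,dy=+5->D; (8,9):dx=-9,dy=-2->C
Step 2: C = 22, D = 14, total pairs = 36.
Step 3: tau = (C - D)/(n(n-1)/2) = (22 - 14)/36 = 0.222222.
Step 4: Exact two-sided p-value (enumerate n! = 362880 permutations of y under H0): p = 0.476709.
Step 5: alpha = 0.05. fail to reject H0.

tau_b = 0.2222 (C=22, D=14), p = 0.476709, fail to reject H0.


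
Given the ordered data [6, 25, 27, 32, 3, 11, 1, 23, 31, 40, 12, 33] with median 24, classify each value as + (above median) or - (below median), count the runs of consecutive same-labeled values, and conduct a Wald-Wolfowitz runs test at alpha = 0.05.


Step 1: Compute median = 24; label A = above, B = below.
Labels in order: BAAABBBBAABA  (n_A = 6, n_B = 6)
Step 2: Count runs R = 6.
Step 3: Under H0 (random ordering), E[R] = 2*n_A*n_B/(n_A+n_B) + 1 = 2*6*6/12 + 1 = 7.0000.
        Var[R] = 2*n_A*n_B*(2*n_A*n_B - n_A - n_B) / ((n_A+n_B)^2 * (n_A+n_B-1)) = 4320/1584 = 2.7273.
        SD[R] = 1.6514.
Step 4: Continuity-corrected z = (R + 0.5 - E[R]) / SD[R] = (6 + 0.5 - 7.0000) / 1.6514 = -0.3028.
Step 5: Two-sided p-value via normal approximation = 2*(1 - Phi(|z|)) = 0.762069.
Step 6: alpha = 0.05. fail to reject H0.

R = 6, z = -0.3028, p = 0.762069, fail to reject H0.


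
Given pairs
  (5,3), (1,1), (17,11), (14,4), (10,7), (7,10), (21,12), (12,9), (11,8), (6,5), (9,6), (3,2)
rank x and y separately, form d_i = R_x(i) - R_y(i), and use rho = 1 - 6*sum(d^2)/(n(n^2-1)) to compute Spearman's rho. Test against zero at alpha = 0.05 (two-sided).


Step 1: Rank x and y separately (midranks; no ties here).
rank(x): 5->3, 1->1, 17->11, 14->10, 10->7, 7->5, 21->12, 12->9, 11->8, 6->4, 9->6, 3->2
rank(y): 3->3, 1->1, 11->11, 4->4, 7->7, 10->10, 12->12, 9->9, 8->8, 5->5, 6->6, 2->2
Step 2: d_i = R_x(i) - R_y(i); compute d_i^2.
  (3-3)^2=0, (1-1)^2=0, (11-11)^2=0, (10-4)^2=36, (7-7)^2=0, (5-10)^2=25, (12-12)^2=0, (9-9)^2=0, (8-8)^2=0, (4-5)^2=1, (6-6)^2=0, (2-2)^2=0
sum(d^2) = 62.
Step 3: rho = 1 - 6*62 / (12*(12^2 - 1)) = 1 - 372/1716 = 0.783217.
Step 4: Under H0, t = rho * sqrt((n-2)/(1-rho^2)) = 3.9835 ~ t(10).
Step 5: Two-sided p-value from the t-distribution with 10 df = 0.002586.
Step 6: alpha = 0.05. reject H0.

rho = 0.7832, p = 0.002586, reject H0 at alpha = 0.05.


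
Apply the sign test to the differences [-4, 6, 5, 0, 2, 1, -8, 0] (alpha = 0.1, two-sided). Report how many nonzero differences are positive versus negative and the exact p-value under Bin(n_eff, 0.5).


Step 1: Discard zero differences. Original n = 8; n_eff = number of nonzero differences = 6.
Nonzero differences (with sign): -4, +6, +5, +2, +1, -8
Step 2: Count signs: positive = 4, negative = 2.
Step 3: Under H0: P(positive) = 0.5, so the number of positives S ~ Bin(6, 0.5).
Step 4: Two-sided exact p-value = sum of Bin(6,0.5) probabilities at or below the observed probability = 0.687500.
Step 5: alpha = 0.1. fail to reject H0.

n_eff = 6, pos = 4, neg = 2, p = 0.687500, fail to reject H0.


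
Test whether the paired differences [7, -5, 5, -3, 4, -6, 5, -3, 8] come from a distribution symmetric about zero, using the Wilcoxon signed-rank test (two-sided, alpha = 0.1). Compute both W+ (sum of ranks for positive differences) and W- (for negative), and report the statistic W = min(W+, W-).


Step 1: Drop any zero differences (none here) and take |d_i|.
|d| = [7, 5, 5, 3, 4, 6, 5, 3, 8]
Step 2: Midrank |d_i| (ties get averaged ranks).
ranks: |7|->8, |5|->5, |5|->5, |3|->1.5, |4|->3, |6|->7, |5|->5, |3|->1.5, |8|->9
Step 3: Attach original signs; sum ranks with positive sign and with negative sign.
W+ = 8 + 5 + 3 + 5 + 9 = 30
W- = 5 + 1.5 + 7 + 1.5 = 15
(Check: W+ + W- = 45 should equal n(n+1)/2 = 45.)
Step 4: Test statistic W = min(W+, W-) = 15.
Step 5: Ties in |d|, so use the tie-corrected normal approximation.
        E[W] = n(n+1)/4 = 9*10/4 = 22.5.
        Tie groups: |d|=3 (t=2), |d|=5 (t=3); sum(t^3 - t) = 30.
        Var[W] = n(n+1)(2n+1)/24 - sum(t^3-t)/48 = 1710/24 - 30/48 = 70.625.
        z = (W - E[W]) / sqrt(Var[W]) = (15 - 22.5) / 8.4039 = -0.8924.
        Two-sided p = 2*Phi(z) = 0.372154.
Step 6: alpha = 0.1. fail to reject H0.

W+ = 30, W- = 15, W = min = 15, p = 0.372154, fail to reject H0.


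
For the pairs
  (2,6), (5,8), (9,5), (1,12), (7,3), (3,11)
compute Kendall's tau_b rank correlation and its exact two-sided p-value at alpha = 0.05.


Step 1: Enumerate the 15 unordered pairs (i,j) with i<j and classify each by sign(x_j-x_i) * sign(y_j-y_i).
  (1,2):dx=+3,dy=+2->C; (1,3):dx=+7,dy=-1->D; (1,4):dx=-1,dy=+6->D; (1,5):dx=+5,dy=-3->D
  (1,6):dx=+1,dy=+5->C; (2,3):dx=+4,dy=-3->D; (2,4):dx=-4,dy=+4->D; (2,5):dx=+2,dy=-5->D
  (2,6):dx=-2,dy=+3->D; (3,4):dx=-8,dy=+7->D; (3,5):dx=-2,dy=-2->C; (3,6):dx=-6,dy=+6->D
  (4,5):dx=+6,dy=-9->D; (4,6):dx=+2,dy=-1->D; (5,6):dx=-4,dy=+8->D
Step 2: C = 3, D = 12, total pairs = 15.
Step 3: tau = (C - D)/(n(n-1)/2) = (3 - 12)/15 = -0.600000.
Step 4: Exact two-sided p-value (enumerate n! = 720 permutations of y under H0): p = 0.136111.
Step 5: alpha = 0.05. fail to reject H0.

tau_b = -0.6000 (C=3, D=12), p = 0.136111, fail to reject H0.


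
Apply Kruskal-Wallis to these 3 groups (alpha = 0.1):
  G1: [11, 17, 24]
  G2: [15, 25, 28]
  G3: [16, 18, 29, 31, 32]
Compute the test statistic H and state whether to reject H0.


Step 1: Combine all N = 11 observations and assign midranks.
sorted (value, group, rank): (11,G1,1), (15,G2,2), (16,G3,3), (17,G1,4), (18,G3,5), (24,G1,6), (25,G2,7), (28,G2,8), (29,G3,9), (31,G3,10), (32,G3,11)
Step 2: Sum ranks within each group.
R_1 = 11 (n_1 = 3)
R_2 = 17 (n_2 = 3)
R_3 = 38 (n_3 = 5)
Step 3: H = 12/(N(N+1)) * sum(R_i^2/n_i) - 3(N+1)
     = 12/(11*12) * (11^2/3 + 17^2/3 + 38^2/5) - 3*12
     = 0.090909 * 425.467 - 36
     = 2.678788.
Step 4: No ties, so H is used without correction.
Step 5: Under H0, H ~ chi^2(2); p-value = 0.262004.
Step 6: alpha = 0.1. fail to reject H0.

H = 2.6788, df = 2, p = 0.262004, fail to reject H0.


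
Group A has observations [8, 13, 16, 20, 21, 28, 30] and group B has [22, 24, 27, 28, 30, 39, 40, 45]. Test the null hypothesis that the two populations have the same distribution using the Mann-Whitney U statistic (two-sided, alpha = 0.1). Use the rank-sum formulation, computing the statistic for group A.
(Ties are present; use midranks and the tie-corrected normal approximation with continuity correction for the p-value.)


Step 1: Combine and sort all 15 observations; assign midranks.
sorted (value, group): (8,X), (13,X), (16,X), (20,X), (21,X), (22,Y), (24,Y), (27,Y), (28,X), (28,Y), (30,X), (30,Y), (39,Y), (40,Y), (45,Y)
ranks: 8->1, 13->2, 16->3, 20->4, 21->5, 22->6, 24->7, 27->8, 28->9.5, 28->9.5, 30->11.5, 30->11.5, 39->13, 40->14, 45->15
Step 2: Rank sum for X: R1 = 1 + 2 + 3 + 4 + 5 + 9.5 + 11.5 = 36.
Step 3: U_X = R1 - n1(n1+1)/2 = 36 - 7*8/2 = 36 - 28 = 8.
       U_Y = n1*n2 - U_X = 56 - 8 = 48.
Step 4: Ties are present, so use the tie-corrected normal approximation (with continuity correction) for the p-value.
Step 5: p-value = 0.023776; compare to alpha = 0.1. reject H0.

U_X = 8, p = 0.023776, reject H0 at alpha = 0.1.


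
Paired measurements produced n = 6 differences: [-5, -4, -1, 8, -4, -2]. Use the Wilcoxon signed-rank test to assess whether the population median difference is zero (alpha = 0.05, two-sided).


Step 1: Drop any zero differences (none here) and take |d_i|.
|d| = [5, 4, 1, 8, 4, 2]
Step 2: Midrank |d_i| (ties get averaged ranks).
ranks: |5|->5, |4|->3.5, |1|->1, |8|->6, |4|->3.5, |2|->2
Step 3: Attach original signs; sum ranks with positive sign and with negative sign.
W+ = 6 = 6
W- = 5 + 3.5 + 1 + 3.5 + 2 = 15
(Check: W+ + W- = 21 should equal n(n+1)/2 = 21.)
Step 4: Test statistic W = min(W+, W-) = 6.
Step 5: Ties in |d|, so use the tie-corrected normal approximation.
        E[W] = n(n+1)/4 = 6*7/4 = 10.5.
        Tie groups: |d|=4 (t=2); sum(t^3 - t) = 6.
        Var[W] = n(n+1)(2n+1)/24 - sum(t^3-t)/48 = 546/24 - 6/48 = 22.625.
        z = (W - E[W]) / sqrt(Var[W]) = (6 - 10.5) / 4.7566 = -0.9461.
        Two-sided p = 2*Phi(z) = 0.344118.
Step 6: alpha = 0.05. fail to reject H0.

W+ = 6, W- = 15, W = min = 6, p = 0.344118, fail to reject H0.


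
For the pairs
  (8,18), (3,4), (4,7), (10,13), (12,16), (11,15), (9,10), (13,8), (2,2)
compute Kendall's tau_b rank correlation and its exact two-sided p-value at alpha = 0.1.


Step 1: Enumerate the 36 unordered pairs (i,j) with i<j and classify each by sign(x_j-x_i) * sign(y_j-y_i).
  (1,2):dx=-5,dy=-14->C; (1,3):dx=-4,dy=-11->C; (1,4):dx=+2,dy=-5->D; (1,5):dx=+4,dy=-2->D
  (1,6):dx=+3,dy=-3->D; (1,7):dx=+1,dy=-8->D; (1,8):dx=+5,dy=-10->D; (1,9):dx=-6,dy=-16->C
  (2,3):dx=+1,dy=+3->C; (2,4):dx=+7,dy=+9->C; (2,5):dx=+9,dy=+12->C; (2,6):dx=+8,dy=+11->C
  (2,7):dx=+6,dy=+6->C; (2,8):dx=+10,dy=+4->C; (2,9):dx=-1,dy=-2->C; (3,4):dx=+6,dy=+6->C
  (3,5):dx=+8,dy=+9->C; (3,6):dx=+7,dy=+8->C; (3,7):dx=+5,dy=+3->C; (3,8):dx=+9,dy=+1->C
  (3,9):dx=-2,dy=-5->C; (4,5):dx=+2,dy=+3->C; (4,6):dx=+1,dy=+2->C; (4,7):dx=-1,dy=-3->C
  (4,8):dx=+3,dy=-5->D; (4,9):dx=-8,dy=-11->C; (5,6):dx=-1,dy=-1->C; (5,7):dx=-3,dy=-6->C
  (5,8):dx=+1,dy=-8->D; (5,9):dx=-10,dy=-14->C; (6,7):dx=-2,dy=-5->C; (6,8):dx=+2,dy=-7->D
  (6,9):dx=-9,dy=-13->C; (7,8):dx=+4,dy=-2->D; (7,9):dx=-7,dy=-8->C; (8,9):dx=-11,dy=-6->C
Step 2: C = 27, D = 9, total pairs = 36.
Step 3: tau = (C - D)/(n(n-1)/2) = (27 - 9)/36 = 0.500000.
Step 4: Exact two-sided p-value (enumerate n! = 362880 permutations of y under H0): p = 0.075176.
Step 5: alpha = 0.1. reject H0.

tau_b = 0.5000 (C=27, D=9), p = 0.075176, reject H0.


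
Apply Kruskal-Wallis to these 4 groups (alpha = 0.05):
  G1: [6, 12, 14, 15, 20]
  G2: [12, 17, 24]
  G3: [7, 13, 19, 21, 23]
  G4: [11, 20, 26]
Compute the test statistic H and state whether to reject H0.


Step 1: Combine all N = 16 observations and assign midranks.
sorted (value, group, rank): (6,G1,1), (7,G3,2), (11,G4,3), (12,G1,4.5), (12,G2,4.5), (13,G3,6), (14,G1,7), (15,G1,8), (17,G2,9), (19,G3,10), (20,G1,11.5), (20,G4,11.5), (21,G3,13), (23,G3,14), (24,G2,15), (26,G4,16)
Step 2: Sum ranks within each group.
R_1 = 32 (n_1 = 5)
R_2 = 28.5 (n_2 = 3)
R_3 = 45 (n_3 = 5)
R_4 = 30.5 (n_4 = 3)
Step 3: H = 12/(N(N+1)) * sum(R_i^2/n_i) - 3(N+1)
     = 12/(16*17) * (32^2/5 + 28.5^2/3 + 45^2/5 + 30.5^2/3) - 3*17
     = 0.044118 * 1190.63 - 51
     = 1.527941.
Step 4: Ties present; correction factor C = 1 - 12/(16^3 - 16) = 0.997059. Corrected H = 1.527941 / 0.997059 = 1.532448.
Step 5: Under H0, H ~ chi^2(3); p-value = 0.674802.
Step 6: alpha = 0.05. fail to reject H0.

H = 1.5324, df = 3, p = 0.674802, fail to reject H0.


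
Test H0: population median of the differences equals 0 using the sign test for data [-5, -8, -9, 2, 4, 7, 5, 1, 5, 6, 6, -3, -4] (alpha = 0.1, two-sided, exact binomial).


Step 1: Discard zero differences. Original n = 13; n_eff = number of nonzero differences = 13.
Nonzero differences (with sign): -5, -8, -9, +2, +4, +7, +5, +1, +5, +6, +6, -3, -4
Step 2: Count signs: positive = 8, negative = 5.
Step 3: Under H0: P(positive) = 0.5, so the number of positives S ~ Bin(13, 0.5).
Step 4: Two-sided exact p-value = sum of Bin(13,0.5) probabilities at or below the observed probability = 0.581055.
Step 5: alpha = 0.1. fail to reject H0.

n_eff = 13, pos = 8, neg = 5, p = 0.581055, fail to reject H0.


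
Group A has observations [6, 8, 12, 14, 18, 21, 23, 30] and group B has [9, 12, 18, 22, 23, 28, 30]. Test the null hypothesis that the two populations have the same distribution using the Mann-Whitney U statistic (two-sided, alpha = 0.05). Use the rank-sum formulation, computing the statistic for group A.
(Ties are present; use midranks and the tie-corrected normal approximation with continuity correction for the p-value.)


Step 1: Combine and sort all 15 observations; assign midranks.
sorted (value, group): (6,X), (8,X), (9,Y), (12,X), (12,Y), (14,X), (18,X), (18,Y), (21,X), (22,Y), (23,X), (23,Y), (28,Y), (30,X), (30,Y)
ranks: 6->1, 8->2, 9->3, 12->4.5, 12->4.5, 14->6, 18->7.5, 18->7.5, 21->9, 22->10, 23->11.5, 23->11.5, 28->13, 30->14.5, 30->14.5
Step 2: Rank sum for X: R1 = 1 + 2 + 4.5 + 6 + 7.5 + 9 + 11.5 + 14.5 = 56.
Step 3: U_X = R1 - n1(n1+1)/2 = 56 - 8*9/2 = 56 - 36 = 20.
       U_Y = n1*n2 - U_X = 56 - 20 = 36.
Step 4: Ties are present, so use the tie-corrected normal approximation (with continuity correction) for the p-value.
Step 5: p-value = 0.383714; compare to alpha = 0.05. fail to reject H0.

U_X = 20, p = 0.383714, fail to reject H0 at alpha = 0.05.


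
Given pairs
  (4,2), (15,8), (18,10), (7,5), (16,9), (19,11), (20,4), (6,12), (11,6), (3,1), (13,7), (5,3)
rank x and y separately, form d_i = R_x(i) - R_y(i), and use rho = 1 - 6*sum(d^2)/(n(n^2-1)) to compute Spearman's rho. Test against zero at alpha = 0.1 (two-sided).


Step 1: Rank x and y separately (midranks; no ties here).
rank(x): 4->2, 15->8, 18->10, 7->5, 16->9, 19->11, 20->12, 6->4, 11->6, 3->1, 13->7, 5->3
rank(y): 2->2, 8->8, 10->10, 5->5, 9->9, 11->11, 4->4, 12->12, 6->6, 1->1, 7->7, 3->3
Step 2: d_i = R_x(i) - R_y(i); compute d_i^2.
  (2-2)^2=0, (8-8)^2=0, (10-10)^2=0, (5-5)^2=0, (9-9)^2=0, (11-11)^2=0, (12-4)^2=64, (4-12)^2=64, (6-6)^2=0, (1-1)^2=0, (7-7)^2=0, (3-3)^2=0
sum(d^2) = 128.
Step 3: rho = 1 - 6*128 / (12*(12^2 - 1)) = 1 - 768/1716 = 0.552448.
Step 4: Under H0, t = rho * sqrt((n-2)/(1-rho^2)) = 2.0959 ~ t(10).
Step 5: Two-sided p-value from the t-distribution with 10 df = 0.062511.
Step 6: alpha = 0.1. reject H0.

rho = 0.5524, p = 0.062511, reject H0 at alpha = 0.1.


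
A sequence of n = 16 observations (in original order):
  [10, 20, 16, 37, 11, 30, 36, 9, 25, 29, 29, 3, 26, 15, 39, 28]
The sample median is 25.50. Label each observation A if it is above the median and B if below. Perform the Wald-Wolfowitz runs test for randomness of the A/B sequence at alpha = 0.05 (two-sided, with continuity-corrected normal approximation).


Step 1: Compute median = 25.50; label A = above, B = below.
Labels in order: BBBABAABBAABABAA  (n_A = 8, n_B = 8)
Step 2: Count runs R = 10.
Step 3: Under H0 (random ordering), E[R] = 2*n_A*n_B/(n_A+n_B) + 1 = 2*8*8/16 + 1 = 9.0000.
        Var[R] = 2*n_A*n_B*(2*n_A*n_B - n_A - n_B) / ((n_A+n_B)^2 * (n_A+n_B-1)) = 14336/3840 = 3.7333.
        SD[R] = 1.9322.
Step 4: Continuity-corrected z = (R - 0.5 - E[R]) / SD[R] = (10 - 0.5 - 9.0000) / 1.9322 = 0.2588.
Step 5: Two-sided p-value via normal approximation = 2*(1 - Phi(|z|)) = 0.795809.
Step 6: alpha = 0.05. fail to reject H0.

R = 10, z = 0.2588, p = 0.795809, fail to reject H0.


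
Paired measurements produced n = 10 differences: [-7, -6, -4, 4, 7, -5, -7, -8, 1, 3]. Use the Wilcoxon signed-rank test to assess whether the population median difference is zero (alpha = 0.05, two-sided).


Step 1: Drop any zero differences (none here) and take |d_i|.
|d| = [7, 6, 4, 4, 7, 5, 7, 8, 1, 3]
Step 2: Midrank |d_i| (ties get averaged ranks).
ranks: |7|->8, |6|->6, |4|->3.5, |4|->3.5, |7|->8, |5|->5, |7|->8, |8|->10, |1|->1, |3|->2
Step 3: Attach original signs; sum ranks with positive sign and with negative sign.
W+ = 3.5 + 8 + 1 + 2 = 14.5
W- = 8 + 6 + 3.5 + 5 + 8 + 10 = 40.5
(Check: W+ + W- = 55 should equal n(n+1)/2 = 55.)
Step 4: Test statistic W = min(W+, W-) = 14.5.
Step 5: Ties in |d|, so use the tie-corrected normal approximation.
        E[W] = n(n+1)/4 = 10*11/4 = 27.5.
        Tie groups: |d|=4 (t=2), |d|=7 (t=3); sum(t^3 - t) = 30.
        Var[W] = n(n+1)(2n+1)/24 - sum(t^3-t)/48 = 2310/24 - 30/48 = 95.625.
        z = (W - E[W]) / sqrt(Var[W]) = (14.5 - 27.5) / 9.7788 = -1.3294.
        Two-sided p = 2*Phi(z) = 0.183714.
Step 6: alpha = 0.05. fail to reject H0.

W+ = 14.5, W- = 40.5, W = min = 14.5, p = 0.183714, fail to reject H0.


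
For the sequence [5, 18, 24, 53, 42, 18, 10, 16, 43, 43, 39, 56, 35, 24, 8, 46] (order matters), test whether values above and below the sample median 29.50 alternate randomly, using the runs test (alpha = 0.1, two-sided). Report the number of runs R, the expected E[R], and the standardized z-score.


Step 1: Compute median = 29.50; label A = above, B = below.
Labels in order: BBBAABBBAAAAABBA  (n_A = 8, n_B = 8)
Step 2: Count runs R = 6.
Step 3: Under H0 (random ordering), E[R] = 2*n_A*n_B/(n_A+n_B) + 1 = 2*8*8/16 + 1 = 9.0000.
        Var[R] = 2*n_A*n_B*(2*n_A*n_B - n_A - n_B) / ((n_A+n_B)^2 * (n_A+n_B-1)) = 14336/3840 = 3.7333.
        SD[R] = 1.9322.
Step 4: Continuity-corrected z = (R + 0.5 - E[R]) / SD[R] = (6 + 0.5 - 9.0000) / 1.9322 = -1.2939.
Step 5: Two-sided p-value via normal approximation = 2*(1 - Phi(|z|)) = 0.195709.
Step 6: alpha = 0.1. fail to reject H0.

R = 6, z = -1.2939, p = 0.195709, fail to reject H0.


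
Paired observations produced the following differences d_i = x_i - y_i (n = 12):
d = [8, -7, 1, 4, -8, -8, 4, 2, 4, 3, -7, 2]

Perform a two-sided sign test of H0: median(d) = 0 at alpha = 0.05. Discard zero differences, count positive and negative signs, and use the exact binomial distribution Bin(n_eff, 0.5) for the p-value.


Step 1: Discard zero differences. Original n = 12; n_eff = number of nonzero differences = 12.
Nonzero differences (with sign): +8, -7, +1, +4, -8, -8, +4, +2, +4, +3, -7, +2
Step 2: Count signs: positive = 8, negative = 4.
Step 3: Under H0: P(positive) = 0.5, so the number of positives S ~ Bin(12, 0.5).
Step 4: Two-sided exact p-value = sum of Bin(12,0.5) probabilities at or below the observed probability = 0.387695.
Step 5: alpha = 0.05. fail to reject H0.

n_eff = 12, pos = 8, neg = 4, p = 0.387695, fail to reject H0.


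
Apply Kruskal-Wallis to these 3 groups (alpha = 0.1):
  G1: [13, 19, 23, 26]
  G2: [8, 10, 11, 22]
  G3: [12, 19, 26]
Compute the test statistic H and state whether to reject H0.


Step 1: Combine all N = 11 observations and assign midranks.
sorted (value, group, rank): (8,G2,1), (10,G2,2), (11,G2,3), (12,G3,4), (13,G1,5), (19,G1,6.5), (19,G3,6.5), (22,G2,8), (23,G1,9), (26,G1,10.5), (26,G3,10.5)
Step 2: Sum ranks within each group.
R_1 = 31 (n_1 = 4)
R_2 = 14 (n_2 = 4)
R_3 = 21 (n_3 = 3)
Step 3: H = 12/(N(N+1)) * sum(R_i^2/n_i) - 3(N+1)
     = 12/(11*12) * (31^2/4 + 14^2/4 + 21^2/3) - 3*12
     = 0.090909 * 436.25 - 36
     = 3.659091.
Step 4: Ties present; correction factor C = 1 - 12/(11^3 - 11) = 0.990909. Corrected H = 3.659091 / 0.990909 = 3.692661.
Step 5: Under H0, H ~ chi^2(2); p-value = 0.157815.
Step 6: alpha = 0.1. fail to reject H0.

H = 3.6927, df = 2, p = 0.157815, fail to reject H0.


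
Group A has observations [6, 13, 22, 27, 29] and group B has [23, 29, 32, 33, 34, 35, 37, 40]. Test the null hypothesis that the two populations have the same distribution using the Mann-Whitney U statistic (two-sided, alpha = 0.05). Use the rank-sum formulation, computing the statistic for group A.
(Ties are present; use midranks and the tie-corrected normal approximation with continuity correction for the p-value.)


Step 1: Combine and sort all 13 observations; assign midranks.
sorted (value, group): (6,X), (13,X), (22,X), (23,Y), (27,X), (29,X), (29,Y), (32,Y), (33,Y), (34,Y), (35,Y), (37,Y), (40,Y)
ranks: 6->1, 13->2, 22->3, 23->4, 27->5, 29->6.5, 29->6.5, 32->8, 33->9, 34->10, 35->11, 37->12, 40->13
Step 2: Rank sum for X: R1 = 1 + 2 + 3 + 5 + 6.5 = 17.5.
Step 3: U_X = R1 - n1(n1+1)/2 = 17.5 - 5*6/2 = 17.5 - 15 = 2.5.
       U_Y = n1*n2 - U_X = 40 - 2.5 = 37.5.
Step 4: Ties are present, so use the tie-corrected normal approximation (with continuity correction) for the p-value.
Step 5: p-value = 0.012704; compare to alpha = 0.05. reject H0.

U_X = 2.5, p = 0.012704, reject H0 at alpha = 0.05.


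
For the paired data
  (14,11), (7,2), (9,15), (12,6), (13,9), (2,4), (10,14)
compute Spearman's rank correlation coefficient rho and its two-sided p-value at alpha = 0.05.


Step 1: Rank x and y separately (midranks; no ties here).
rank(x): 14->7, 7->2, 9->3, 12->5, 13->6, 2->1, 10->4
rank(y): 11->5, 2->1, 15->7, 6->3, 9->4, 4->2, 14->6
Step 2: d_i = R_x(i) - R_y(i); compute d_i^2.
  (7-5)^2=4, (2-1)^2=1, (3-7)^2=16, (5-3)^2=4, (6-4)^2=4, (1-2)^2=1, (4-6)^2=4
sum(d^2) = 34.
Step 3: rho = 1 - 6*34 / (7*(7^2 - 1)) = 1 - 204/336 = 0.392857.
Step 4: Under H0, t = rho * sqrt((n-2)/(1-rho^2)) = 0.9553 ~ t(5).
Step 5: Two-sided p-value from the t-distribution with 5 df = 0.383317.
Step 6: alpha = 0.05. fail to reject H0.

rho = 0.3929, p = 0.383317, fail to reject H0 at alpha = 0.05.


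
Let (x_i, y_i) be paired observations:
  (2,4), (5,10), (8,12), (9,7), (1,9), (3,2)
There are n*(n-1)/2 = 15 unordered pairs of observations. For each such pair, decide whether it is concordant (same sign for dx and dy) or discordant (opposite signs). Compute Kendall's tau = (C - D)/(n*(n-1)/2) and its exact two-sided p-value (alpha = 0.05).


Step 1: Enumerate the 15 unordered pairs (i,j) with i<j and classify each by sign(x_j-x_i) * sign(y_j-y_i).
  (1,2):dx=+3,dy=+6->C; (1,3):dx=+6,dy=+8->C; (1,4):dx=+7,dy=+3->C; (1,5):dx=-1,dy=+5->D
  (1,6):dx=+1,dy=-2->D; (2,3):dx=+3,dy=+2->C; (2,4):dx=+4,dy=-3->D; (2,5):dx=-4,dy=-1->C
  (2,6):dx=-2,dy=-8->C; (3,4):dx=+1,dy=-5->D; (3,5):dx=-7,dy=-3->C; (3,6):dx=-5,dy=-10->C
  (4,5):dx=-8,dy=+2->D; (4,6):dx=-6,dy=-5->C; (5,6):dx=+2,dy=-7->D
Step 2: C = 9, D = 6, total pairs = 15.
Step 3: tau = (C - D)/(n(n-1)/2) = (9 - 6)/15 = 0.200000.
Step 4: Exact two-sided p-value (enumerate n! = 720 permutations of y under H0): p = 0.719444.
Step 5: alpha = 0.05. fail to reject H0.

tau_b = 0.2000 (C=9, D=6), p = 0.719444, fail to reject H0.


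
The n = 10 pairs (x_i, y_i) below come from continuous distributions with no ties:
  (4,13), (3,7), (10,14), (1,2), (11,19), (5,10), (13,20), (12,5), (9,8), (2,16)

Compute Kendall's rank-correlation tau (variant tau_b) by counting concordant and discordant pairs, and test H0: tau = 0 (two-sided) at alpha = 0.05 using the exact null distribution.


Step 1: Enumerate the 45 unordered pairs (i,j) with i<j and classify each by sign(x_j-x_i) * sign(y_j-y_i).
  (1,2):dx=-1,dy=-6->C; (1,3):dx=+6,dy=+1->C; (1,4):dx=-3,dy=-11->C; (1,5):dx=+7,dy=+6->C
  (1,6):dx=+1,dy=-3->D; (1,7):dx=+9,dy=+7->C; (1,8):dx=+8,dy=-8->D; (1,9):dx=+5,dy=-5->D
  (1,10):dx=-2,dy=+3->D; (2,3):dx=+7,dy=+7->C; (2,4):dx=-2,dy=-5->C; (2,5):dx=+8,dy=+12->C
  (2,6):dx=+2,dy=+3->C; (2,7):dx=+10,dy=+13->C; (2,8):dx=+9,dy=-2->D; (2,9):dx=+6,dy=+1->C
  (2,10):dx=-1,dy=+9->D; (3,4):dx=-9,dy=-12->C; (3,5):dx=+1,dy=+5->C; (3,6):dx=-5,dy=-4->C
  (3,7):dx=+3,dy=+6->C; (3,8):dx=+2,dy=-9->D; (3,9):dx=-1,dy=-6->C; (3,10):dx=-8,dy=+2->D
  (4,5):dx=+10,dy=+17->C; (4,6):dx=+4,dy=+8->C; (4,7):dx=+12,dy=+18->C; (4,8):dx=+11,dy=+3->C
  (4,9):dx=+8,dy=+6->C; (4,10):dx=+1,dy=+14->C; (5,6):dx=-6,dy=-9->C; (5,7):dx=+2,dy=+1->C
  (5,8):dx=+1,dy=-14->D; (5,9):dx=-2,dy=-11->C; (5,10):dx=-9,dy=-3->C; (6,7):dx=+8,dy=+10->C
  (6,8):dx=+7,dy=-5->D; (6,9):dx=+4,dy=-2->D; (6,10):dx=-3,dy=+6->D; (7,8):dx=-1,dy=-15->C
  (7,9):dx=-4,dy=-12->C; (7,10):dx=-11,dy=-4->C; (8,9):dx=-3,dy=+3->D; (8,10):dx=-10,dy=+11->D
  (9,10):dx=-7,dy=+8->D
Step 2: C = 30, D = 15, total pairs = 45.
Step 3: tau = (C - D)/(n(n-1)/2) = (30 - 15)/45 = 0.333333.
Step 4: Exact two-sided p-value (enumerate n! = 3628800 permutations of y under H0): p = 0.216373.
Step 5: alpha = 0.05. fail to reject H0.

tau_b = 0.3333 (C=30, D=15), p = 0.216373, fail to reject H0.


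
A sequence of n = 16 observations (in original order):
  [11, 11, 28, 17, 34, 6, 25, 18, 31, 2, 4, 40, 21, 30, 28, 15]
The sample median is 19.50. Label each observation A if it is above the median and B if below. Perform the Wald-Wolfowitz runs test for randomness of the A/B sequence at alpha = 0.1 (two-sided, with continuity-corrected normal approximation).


Step 1: Compute median = 19.50; label A = above, B = below.
Labels in order: BBABABABABBAAAAB  (n_A = 8, n_B = 8)
Step 2: Count runs R = 11.
Step 3: Under H0 (random ordering), E[R] = 2*n_A*n_B/(n_A+n_B) + 1 = 2*8*8/16 + 1 = 9.0000.
        Var[R] = 2*n_A*n_B*(2*n_A*n_B - n_A - n_B) / ((n_A+n_B)^2 * (n_A+n_B-1)) = 14336/3840 = 3.7333.
        SD[R] = 1.9322.
Step 4: Continuity-corrected z = (R - 0.5 - E[R]) / SD[R] = (11 - 0.5 - 9.0000) / 1.9322 = 0.7763.
Step 5: Two-sided p-value via normal approximation = 2*(1 - Phi(|z|)) = 0.437558.
Step 6: alpha = 0.1. fail to reject H0.

R = 11, z = 0.7763, p = 0.437558, fail to reject H0.
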